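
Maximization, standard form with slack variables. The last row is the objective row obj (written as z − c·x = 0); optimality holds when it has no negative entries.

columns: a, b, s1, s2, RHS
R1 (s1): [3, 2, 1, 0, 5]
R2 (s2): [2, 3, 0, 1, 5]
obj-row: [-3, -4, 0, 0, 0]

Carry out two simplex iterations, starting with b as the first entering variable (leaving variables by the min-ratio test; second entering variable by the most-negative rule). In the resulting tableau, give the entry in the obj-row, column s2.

Ratio test on column b — row 1: 5/2 = 5/2; row 2: 5/3 = 5/3. Minimum is 5/3 at row 2 (s2 leaves); pivot element 3.
Divide row 2 by 3; eliminate column b from the other rows.
Second iteration: most negative obj-row entry is -1/3 in column a, so a enters.
Ratio test on column a — row 1: (5/3)/(5/3) = 1; row 2: (5/3)/(2/3) = 5/2. Minimum is 1 at row 1 (s1 leaves); pivot element 5/3.
Divide row 1 by 5/3; eliminate column a from the other rows.
After both pivots, the entry at the obj-row, column s2 is 6/5.

6/5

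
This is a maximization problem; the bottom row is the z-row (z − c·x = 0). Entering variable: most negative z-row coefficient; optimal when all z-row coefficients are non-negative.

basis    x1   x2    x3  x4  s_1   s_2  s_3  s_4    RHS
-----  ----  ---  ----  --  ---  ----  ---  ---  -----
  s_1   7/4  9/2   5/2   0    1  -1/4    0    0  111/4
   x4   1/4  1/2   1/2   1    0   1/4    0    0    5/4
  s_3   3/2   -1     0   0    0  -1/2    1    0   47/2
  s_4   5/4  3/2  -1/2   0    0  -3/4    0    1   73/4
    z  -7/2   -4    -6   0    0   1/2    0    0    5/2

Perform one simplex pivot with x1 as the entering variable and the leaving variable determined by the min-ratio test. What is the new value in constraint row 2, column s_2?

Ratio test on column x1 — row 1: (111/4)/(7/4) = 111/7; row 2: (5/4)/(1/4) = 5; row 3: (47/2)/(3/2) = 47/3; row 4: (73/4)/(5/4) = 73/5. Minimum is 5 at row 2 (x4 leaves); pivot element 1/4.
Divide row 2 by 1/4; eliminate column x1 from the other rows.
In the new row 2, the s_2 entry is the old entry divided by the pivot: (1/4)/(1/4) = 1.

1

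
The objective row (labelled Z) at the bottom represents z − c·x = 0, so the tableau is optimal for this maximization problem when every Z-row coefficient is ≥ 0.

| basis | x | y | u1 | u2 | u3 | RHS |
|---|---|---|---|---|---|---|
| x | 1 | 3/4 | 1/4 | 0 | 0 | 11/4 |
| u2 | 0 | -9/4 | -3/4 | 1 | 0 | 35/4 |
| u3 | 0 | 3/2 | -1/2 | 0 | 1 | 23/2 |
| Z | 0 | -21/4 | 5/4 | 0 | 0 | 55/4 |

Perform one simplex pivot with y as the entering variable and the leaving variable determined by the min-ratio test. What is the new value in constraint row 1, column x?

4/3

Ratio test on column y — row 1: (11/4)/(3/4) = 11/3; row 2: entry -9/4 ≤ 0; row 3: (23/2)/(3/2) = 23/3. Minimum is 11/3 at row 1 (x leaves); pivot element 3/4.
Divide row 1 by 3/4; eliminate column y from the other rows.
In the new row 1, the x entry is the old entry divided by the pivot: 1/(3/4) = 4/3.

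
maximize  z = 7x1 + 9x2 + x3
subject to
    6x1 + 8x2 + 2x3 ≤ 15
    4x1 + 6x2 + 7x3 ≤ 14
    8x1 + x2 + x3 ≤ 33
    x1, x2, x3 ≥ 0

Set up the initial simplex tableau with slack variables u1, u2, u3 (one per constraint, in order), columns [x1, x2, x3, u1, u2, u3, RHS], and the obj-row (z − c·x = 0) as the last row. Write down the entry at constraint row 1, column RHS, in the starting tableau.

15

The RHS of constraint 1 is b_1 = 15.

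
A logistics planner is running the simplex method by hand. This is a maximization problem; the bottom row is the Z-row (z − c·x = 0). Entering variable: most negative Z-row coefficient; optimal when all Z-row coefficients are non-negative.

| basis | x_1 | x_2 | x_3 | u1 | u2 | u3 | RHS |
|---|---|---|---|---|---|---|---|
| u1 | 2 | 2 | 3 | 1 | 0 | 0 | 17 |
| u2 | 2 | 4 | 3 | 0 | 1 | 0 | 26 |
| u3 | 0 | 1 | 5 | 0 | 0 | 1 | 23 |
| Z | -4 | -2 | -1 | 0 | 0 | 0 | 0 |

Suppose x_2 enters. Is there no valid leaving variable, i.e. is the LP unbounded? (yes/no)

no

Column x_2 has positive entries in row(s) 1, 2, 3, so the ratio test bounds it — not unbounded.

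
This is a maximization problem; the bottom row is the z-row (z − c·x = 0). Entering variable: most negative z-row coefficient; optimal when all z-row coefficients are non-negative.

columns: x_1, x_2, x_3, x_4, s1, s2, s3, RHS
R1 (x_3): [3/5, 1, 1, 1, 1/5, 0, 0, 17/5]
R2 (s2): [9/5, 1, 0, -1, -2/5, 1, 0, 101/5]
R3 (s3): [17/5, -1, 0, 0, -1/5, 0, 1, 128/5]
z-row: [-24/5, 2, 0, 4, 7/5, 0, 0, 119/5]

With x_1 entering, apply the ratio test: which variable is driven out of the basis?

x_3

Column x_1 entries and ratios — x_3: (17/5)/(3/5) = 17/3; s2: (101/5)/(9/5) = 101/9; s3: (128/5)/(17/5) = 128/17.
Smallest ratio is 17/3 in the row of x_3, so x_3 leaves.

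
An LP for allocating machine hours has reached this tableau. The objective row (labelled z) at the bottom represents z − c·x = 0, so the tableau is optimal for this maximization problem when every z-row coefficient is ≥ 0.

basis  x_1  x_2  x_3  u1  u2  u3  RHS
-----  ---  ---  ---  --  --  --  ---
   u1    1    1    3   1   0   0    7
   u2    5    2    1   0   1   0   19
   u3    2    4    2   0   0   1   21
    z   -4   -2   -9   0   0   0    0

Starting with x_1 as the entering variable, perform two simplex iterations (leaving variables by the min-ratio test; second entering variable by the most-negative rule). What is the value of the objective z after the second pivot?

172/7

Ratio test on column x_1 — row 1: 7/1 = 7; row 2: 19/5 = 19/5; row 3: 21/2 = 21/2. Minimum is 19/5 at row 2 (u2 leaves); pivot element 5.
Pivot on row 2; the z-row RHS becomes 0 − (-4)·(19/5) = 76/5.
Next entering variable (most negative z-row entry -41/5): x_3.
Ratio test on column x_3 — row 1: (16/5)/(14/5) = 8/7; row 2: (19/5)/(1/5) = 19; row 3: (67/5)/(8/5) = 67/8. Minimum is 8/7 at row 1 (u1 leaves); pivot element 14/5.
After the second pivot the z-row RHS is 76/5 − (-41/5)·(8/7) = 172/7.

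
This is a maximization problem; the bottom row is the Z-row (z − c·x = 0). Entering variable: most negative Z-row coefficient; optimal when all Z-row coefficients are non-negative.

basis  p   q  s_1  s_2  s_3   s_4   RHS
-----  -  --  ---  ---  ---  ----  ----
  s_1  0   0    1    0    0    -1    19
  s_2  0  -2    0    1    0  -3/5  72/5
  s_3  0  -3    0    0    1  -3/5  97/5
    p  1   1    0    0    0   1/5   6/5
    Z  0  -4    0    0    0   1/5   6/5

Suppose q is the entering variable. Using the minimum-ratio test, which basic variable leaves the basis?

Column q entries and ratios — s_1: 0 ≤ 0, skip; s_2: -2 ≤ 0, skip; s_3: -3 ≤ 0, skip; p: (6/5)/1 = 6/5.
Smallest ratio is 6/5 in the row of p, so p leaves.

p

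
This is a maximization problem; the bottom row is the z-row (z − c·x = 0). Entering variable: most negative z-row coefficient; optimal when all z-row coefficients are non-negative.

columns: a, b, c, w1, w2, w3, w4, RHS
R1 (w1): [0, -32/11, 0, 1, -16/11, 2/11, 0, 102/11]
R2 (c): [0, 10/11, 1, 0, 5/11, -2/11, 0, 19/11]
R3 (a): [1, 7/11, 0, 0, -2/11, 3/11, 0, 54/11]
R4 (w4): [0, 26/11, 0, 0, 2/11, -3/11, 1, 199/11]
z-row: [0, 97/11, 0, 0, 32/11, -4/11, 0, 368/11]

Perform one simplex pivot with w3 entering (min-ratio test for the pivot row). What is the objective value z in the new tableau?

Ratio test on column w3 — row 1: (102/11)/(2/11) = 51; row 2: entry -2/11 ≤ 0; row 3: (54/11)/(3/11) = 18; row 4: entry -3/11 ≤ 0. Minimum is 18 at row 3 (a leaves); pivot element 3/11.
Pivot on row 3; the z-row RHS becomes 368/11 − (-4/11)·18 = 40.

40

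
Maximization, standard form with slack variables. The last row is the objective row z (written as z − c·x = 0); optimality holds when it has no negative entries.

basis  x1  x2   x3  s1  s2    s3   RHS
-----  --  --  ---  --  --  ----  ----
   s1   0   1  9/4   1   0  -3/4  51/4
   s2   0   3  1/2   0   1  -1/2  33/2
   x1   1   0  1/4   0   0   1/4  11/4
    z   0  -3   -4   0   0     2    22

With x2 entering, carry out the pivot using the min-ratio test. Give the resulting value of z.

Ratio test on column x2 — row 1: (51/4)/1 = 51/4; row 2: (33/2)/3 = 11/2; row 3: entry 0 ≤ 0. Minimum is 11/2 at row 2 (s2 leaves); pivot element 3.
Pivot on row 2; the z-row RHS becomes 22 − (-3)·(11/2) = 77/2.

77/2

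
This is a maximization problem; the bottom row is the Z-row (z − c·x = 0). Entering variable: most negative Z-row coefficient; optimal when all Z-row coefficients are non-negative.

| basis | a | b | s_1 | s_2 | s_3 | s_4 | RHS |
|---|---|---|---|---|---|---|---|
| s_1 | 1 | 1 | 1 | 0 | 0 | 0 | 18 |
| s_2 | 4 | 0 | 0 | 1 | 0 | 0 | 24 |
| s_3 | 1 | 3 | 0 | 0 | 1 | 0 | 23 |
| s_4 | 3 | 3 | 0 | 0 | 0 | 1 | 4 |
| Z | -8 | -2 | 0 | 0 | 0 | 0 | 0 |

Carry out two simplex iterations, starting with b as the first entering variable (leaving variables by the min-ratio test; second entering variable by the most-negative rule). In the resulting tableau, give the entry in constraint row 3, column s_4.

-1/3

Ratio test on column b — row 1: 18/1 = 18; row 2: entry 0 ≤ 0; row 3: 23/3 = 23/3; row 4: 4/3 = 4/3. Minimum is 4/3 at row 4 (s_4 leaves); pivot element 3.
Divide row 4 by 3; eliminate column b from the other rows.
Second iteration: most negative Z-row entry is -6 in column a, so a enters.
Ratio test on column a — row 1: entry 0 ≤ 0; row 2: 24/4 = 6; row 3: entry -2 ≤ 0; row 4: (4/3)/1 = 4/3. Minimum is 4/3 at row 4 (b leaves); pivot element 1.
Divide row 4 by 1; eliminate column a from the other rows.
After both pivots, the entry at constraint row 3, column s_4 is -1/3.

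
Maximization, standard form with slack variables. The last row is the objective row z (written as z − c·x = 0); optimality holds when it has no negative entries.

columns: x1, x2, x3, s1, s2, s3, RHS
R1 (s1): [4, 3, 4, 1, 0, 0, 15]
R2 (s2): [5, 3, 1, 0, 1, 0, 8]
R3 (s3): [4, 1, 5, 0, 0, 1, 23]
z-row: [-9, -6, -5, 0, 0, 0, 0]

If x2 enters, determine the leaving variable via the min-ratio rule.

s2

Column x2 entries and ratios — s1: 15/3 = 5; s2: 8/3 = 8/3; s3: 23/1 = 23.
Smallest ratio is 8/3 in the row of s2, so s2 leaves.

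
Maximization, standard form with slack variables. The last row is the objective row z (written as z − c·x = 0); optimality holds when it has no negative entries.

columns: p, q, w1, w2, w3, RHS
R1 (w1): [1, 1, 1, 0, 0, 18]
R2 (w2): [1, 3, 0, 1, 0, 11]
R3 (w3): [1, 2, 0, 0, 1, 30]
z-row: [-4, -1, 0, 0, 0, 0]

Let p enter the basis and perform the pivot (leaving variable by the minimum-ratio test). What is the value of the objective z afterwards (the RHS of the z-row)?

44

Ratio test on column p — row 1: 18/1 = 18; row 2: 11/1 = 11; row 3: 30/1 = 30. Minimum is 11 at row 2 (w2 leaves); pivot element 1.
Pivot on row 2; the z-row RHS becomes 0 − (-4)·11 = 44.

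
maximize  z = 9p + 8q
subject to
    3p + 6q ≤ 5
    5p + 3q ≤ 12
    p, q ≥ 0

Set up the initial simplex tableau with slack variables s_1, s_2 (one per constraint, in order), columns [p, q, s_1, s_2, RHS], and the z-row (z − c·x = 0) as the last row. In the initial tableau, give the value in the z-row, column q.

-8

The z-row carries the negated objective coefficients: the q entry is -8.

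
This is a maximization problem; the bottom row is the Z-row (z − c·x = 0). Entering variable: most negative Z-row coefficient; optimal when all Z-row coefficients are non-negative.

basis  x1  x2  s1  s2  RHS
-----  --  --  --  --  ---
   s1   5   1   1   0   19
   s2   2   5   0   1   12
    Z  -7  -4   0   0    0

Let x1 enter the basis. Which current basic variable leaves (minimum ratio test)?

Column x1 entries and ratios — s1: 19/5 = 19/5; s2: 12/2 = 6.
Smallest ratio is 19/5 in the row of s1, so s1 leaves.

s1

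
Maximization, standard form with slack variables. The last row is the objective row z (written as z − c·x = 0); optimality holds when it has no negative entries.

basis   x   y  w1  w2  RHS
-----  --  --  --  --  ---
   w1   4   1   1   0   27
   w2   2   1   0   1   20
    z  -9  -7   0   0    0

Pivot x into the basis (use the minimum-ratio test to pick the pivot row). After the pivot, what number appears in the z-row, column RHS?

Ratio test on column x — row 1: 27/4 = 27/4; row 2: 20/2 = 10. Minimum is 27/4 at row 1 (w1 leaves); pivot element 4.
Divide row 1 by 4; eliminate column x from the other rows.
z-row update in column RHS: 0 − (-9)·(27/4) = 243/4.

243/4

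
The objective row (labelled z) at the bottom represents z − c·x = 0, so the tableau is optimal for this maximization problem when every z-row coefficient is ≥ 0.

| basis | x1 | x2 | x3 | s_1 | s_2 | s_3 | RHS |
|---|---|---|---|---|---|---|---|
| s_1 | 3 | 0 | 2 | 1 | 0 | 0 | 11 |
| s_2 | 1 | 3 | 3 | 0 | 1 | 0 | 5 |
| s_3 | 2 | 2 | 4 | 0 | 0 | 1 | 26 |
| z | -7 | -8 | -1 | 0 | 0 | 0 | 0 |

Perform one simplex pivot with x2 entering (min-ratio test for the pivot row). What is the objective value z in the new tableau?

Ratio test on column x2 — row 1: entry 0 ≤ 0; row 2: 5/3 = 5/3; row 3: 26/2 = 13. Minimum is 5/3 at row 2 (s_2 leaves); pivot element 3.
Pivot on row 2; the z-row RHS becomes 0 − (-8)·(5/3) = 40/3.

40/3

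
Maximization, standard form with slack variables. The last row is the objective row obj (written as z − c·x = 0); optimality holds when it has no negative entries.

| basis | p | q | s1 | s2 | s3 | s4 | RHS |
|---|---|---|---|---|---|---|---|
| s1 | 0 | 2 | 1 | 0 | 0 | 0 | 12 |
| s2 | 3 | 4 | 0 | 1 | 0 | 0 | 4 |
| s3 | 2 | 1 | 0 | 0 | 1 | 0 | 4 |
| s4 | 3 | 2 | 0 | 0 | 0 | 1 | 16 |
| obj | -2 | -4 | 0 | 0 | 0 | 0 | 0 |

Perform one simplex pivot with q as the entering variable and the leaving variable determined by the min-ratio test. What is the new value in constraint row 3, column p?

Ratio test on column q — row 1: 12/2 = 6; row 2: 4/4 = 1; row 3: 4/1 = 4; row 4: 16/2 = 8. Minimum is 1 at row 2 (s2 leaves); pivot element 4.
Divide row 2 by 4; eliminate column q from the other rows.
Row 3 update in column p: 2 − 1·(3/4) = 5/4.

5/4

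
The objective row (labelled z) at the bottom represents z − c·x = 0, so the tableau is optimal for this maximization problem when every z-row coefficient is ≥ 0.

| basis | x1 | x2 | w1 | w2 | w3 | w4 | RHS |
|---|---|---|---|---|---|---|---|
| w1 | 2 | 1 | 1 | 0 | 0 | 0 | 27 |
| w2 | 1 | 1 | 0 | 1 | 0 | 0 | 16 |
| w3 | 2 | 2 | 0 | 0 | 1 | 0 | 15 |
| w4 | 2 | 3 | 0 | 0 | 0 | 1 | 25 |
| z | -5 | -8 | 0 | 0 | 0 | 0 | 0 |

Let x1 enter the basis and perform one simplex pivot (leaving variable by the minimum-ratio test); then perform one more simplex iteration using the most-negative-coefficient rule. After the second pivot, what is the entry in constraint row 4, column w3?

-3/2

Ratio test on column x1 — row 1: 27/2 = 27/2; row 2: 16/1 = 16; row 3: 15/2 = 15/2; row 4: 25/2 = 25/2. Minimum is 15/2 at row 3 (w3 leaves); pivot element 2.
Divide row 3 by 2; eliminate column x1 from the other rows.
Second iteration: most negative z-row entry is -3 in column x2, so x2 enters.
Ratio test on column x2 — row 1: entry -1 ≤ 0; row 2: entry 0 ≤ 0; row 3: (15/2)/1 = 15/2; row 4: 10/1 = 10. Minimum is 15/2 at row 3 (x1 leaves); pivot element 1.
Divide row 3 by 1; eliminate column x2 from the other rows.
After both pivots, the entry at constraint row 4, column w3 is -3/2.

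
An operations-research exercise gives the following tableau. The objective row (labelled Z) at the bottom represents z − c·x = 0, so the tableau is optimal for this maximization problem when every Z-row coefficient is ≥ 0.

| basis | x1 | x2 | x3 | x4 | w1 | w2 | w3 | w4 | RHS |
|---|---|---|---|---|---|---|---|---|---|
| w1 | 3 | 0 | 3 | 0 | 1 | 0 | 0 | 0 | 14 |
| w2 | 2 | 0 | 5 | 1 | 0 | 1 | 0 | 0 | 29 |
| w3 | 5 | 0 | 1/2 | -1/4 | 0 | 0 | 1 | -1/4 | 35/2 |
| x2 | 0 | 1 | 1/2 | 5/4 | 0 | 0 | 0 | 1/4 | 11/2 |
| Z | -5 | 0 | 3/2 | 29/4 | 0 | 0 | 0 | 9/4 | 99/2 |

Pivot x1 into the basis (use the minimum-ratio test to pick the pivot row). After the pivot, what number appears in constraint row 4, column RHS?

11/2

Ratio test on column x1 — row 1: 14/3 = 14/3; row 2: 29/2 = 29/2; row 3: (35/2)/5 = 7/2; row 4: entry 0 ≤ 0. Minimum is 7/2 at row 3 (w3 leaves); pivot element 5.
Divide row 3 by 5; eliminate column x1 from the other rows.
Row 4 update in column RHS: 11/2 − 0·(7/2) = 11/2.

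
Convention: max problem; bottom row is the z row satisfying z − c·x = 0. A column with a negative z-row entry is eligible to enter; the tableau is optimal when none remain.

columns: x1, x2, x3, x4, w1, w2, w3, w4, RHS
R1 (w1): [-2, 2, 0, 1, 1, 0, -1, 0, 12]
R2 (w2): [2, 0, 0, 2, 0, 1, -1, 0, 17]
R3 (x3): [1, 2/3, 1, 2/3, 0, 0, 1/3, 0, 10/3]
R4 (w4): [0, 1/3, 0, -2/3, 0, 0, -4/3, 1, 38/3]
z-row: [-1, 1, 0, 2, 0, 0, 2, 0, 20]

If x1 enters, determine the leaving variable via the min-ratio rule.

x3

Column x1 entries and ratios — w1: -2 ≤ 0, skip; w2: 17/2 = 17/2; x3: (10/3)/1 = 10/3; w4: 0 ≤ 0, skip.
Smallest ratio is 10/3 in the row of x3, so x3 leaves.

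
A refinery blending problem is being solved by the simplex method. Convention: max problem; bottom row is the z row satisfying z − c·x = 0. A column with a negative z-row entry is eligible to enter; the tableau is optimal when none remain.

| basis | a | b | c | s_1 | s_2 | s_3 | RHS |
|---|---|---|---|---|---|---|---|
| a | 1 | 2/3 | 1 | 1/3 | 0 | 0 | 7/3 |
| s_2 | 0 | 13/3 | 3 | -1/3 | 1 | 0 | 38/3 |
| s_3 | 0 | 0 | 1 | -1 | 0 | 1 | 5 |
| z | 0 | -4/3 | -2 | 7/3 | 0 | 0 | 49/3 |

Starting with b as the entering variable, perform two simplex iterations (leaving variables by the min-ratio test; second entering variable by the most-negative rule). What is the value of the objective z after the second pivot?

21

Ratio test on column b — row 1: (7/3)/(2/3) = 7/2; row 2: (38/3)/(13/3) = 38/13; row 3: entry 0 ≤ 0. Minimum is 38/13 at row 2 (s_2 leaves); pivot element 13/3.
Pivot on row 2; the z-row RHS becomes 49/3 − (-4/3)·(38/13) = 263/13.
Next entering variable (most negative z-row entry -14/13): c.
Ratio test on column c — row 1: (5/13)/(7/13) = 5/7; row 2: (38/13)/(9/13) = 38/9; row 3: 5/1 = 5. Minimum is 5/7 at row 1 (a leaves); pivot element 7/13.
After the second pivot the z-row RHS is 263/13 − (-14/13)·(5/7) = 21.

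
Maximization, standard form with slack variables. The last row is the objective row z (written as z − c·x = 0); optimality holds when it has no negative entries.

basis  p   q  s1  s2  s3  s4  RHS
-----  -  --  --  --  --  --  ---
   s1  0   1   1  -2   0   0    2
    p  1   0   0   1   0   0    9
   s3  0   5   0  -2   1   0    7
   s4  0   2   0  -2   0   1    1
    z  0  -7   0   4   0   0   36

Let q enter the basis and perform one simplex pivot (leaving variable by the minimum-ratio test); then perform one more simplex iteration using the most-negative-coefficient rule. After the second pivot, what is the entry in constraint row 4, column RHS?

2

Ratio test on column q — row 1: 2/1 = 2; row 2: entry 0 ≤ 0; row 3: 7/5 = 7/5; row 4: 1/2 = 1/2. Minimum is 1/2 at row 4 (s4 leaves); pivot element 2.
Divide row 4 by 2; eliminate column q from the other rows.
Second iteration: most negative z-row entry is -3 in column s2, so s2 enters.
Ratio test on column s2 — row 1: entry -1 ≤ 0; row 2: 9/1 = 9; row 3: (9/2)/3 = 3/2; row 4: entry -1 ≤ 0. Minimum is 3/2 at row 3 (s3 leaves); pivot element 3.
Divide row 3 by 3; eliminate column s2 from the other rows.
After both pivots, the entry at constraint row 4, column RHS is 2.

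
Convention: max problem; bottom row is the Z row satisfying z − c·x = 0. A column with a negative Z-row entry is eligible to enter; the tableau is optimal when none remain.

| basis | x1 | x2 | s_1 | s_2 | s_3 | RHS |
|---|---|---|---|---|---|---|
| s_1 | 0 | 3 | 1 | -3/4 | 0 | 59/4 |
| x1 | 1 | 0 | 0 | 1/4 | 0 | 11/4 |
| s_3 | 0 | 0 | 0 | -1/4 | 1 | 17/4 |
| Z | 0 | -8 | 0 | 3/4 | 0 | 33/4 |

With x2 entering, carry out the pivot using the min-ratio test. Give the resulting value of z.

571/12

Ratio test on column x2 — row 1: (59/4)/3 = 59/12; row 2: entry 0 ≤ 0; row 3: entry 0 ≤ 0. Minimum is 59/12 at row 1 (s_1 leaves); pivot element 3.
Pivot on row 1; the Z-row RHS becomes 33/4 − (-8)·(59/12) = 571/12.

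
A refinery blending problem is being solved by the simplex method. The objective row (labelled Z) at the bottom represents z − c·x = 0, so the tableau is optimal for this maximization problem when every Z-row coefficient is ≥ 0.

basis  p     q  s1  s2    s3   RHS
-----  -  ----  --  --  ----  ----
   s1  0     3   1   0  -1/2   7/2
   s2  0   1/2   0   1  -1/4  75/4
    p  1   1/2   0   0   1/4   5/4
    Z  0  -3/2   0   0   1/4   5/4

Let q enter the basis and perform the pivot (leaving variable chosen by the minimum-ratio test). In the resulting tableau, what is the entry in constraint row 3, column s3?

Ratio test on column q — row 1: (7/2)/3 = 7/6; row 2: (75/4)/(1/2) = 75/2; row 3: (5/4)/(1/2) = 5/2. Minimum is 7/6 at row 1 (s1 leaves); pivot element 3.
Divide row 1 by 3; eliminate column q from the other rows.
Row 3 update in column s3: 1/4 − (1/2)·(-1/6) = 1/3.

1/3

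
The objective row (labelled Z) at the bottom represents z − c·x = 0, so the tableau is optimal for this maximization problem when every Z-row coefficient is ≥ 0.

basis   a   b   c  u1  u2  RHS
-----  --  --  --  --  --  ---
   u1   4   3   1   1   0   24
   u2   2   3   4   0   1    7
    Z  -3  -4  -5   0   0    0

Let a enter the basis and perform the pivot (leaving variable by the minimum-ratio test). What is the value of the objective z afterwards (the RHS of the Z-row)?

Ratio test on column a — row 1: 24/4 = 6; row 2: 7/2 = 7/2. Minimum is 7/2 at row 2 (u2 leaves); pivot element 2.
Pivot on row 2; the Z-row RHS becomes 0 − (-3)·(7/2) = 21/2.

21/2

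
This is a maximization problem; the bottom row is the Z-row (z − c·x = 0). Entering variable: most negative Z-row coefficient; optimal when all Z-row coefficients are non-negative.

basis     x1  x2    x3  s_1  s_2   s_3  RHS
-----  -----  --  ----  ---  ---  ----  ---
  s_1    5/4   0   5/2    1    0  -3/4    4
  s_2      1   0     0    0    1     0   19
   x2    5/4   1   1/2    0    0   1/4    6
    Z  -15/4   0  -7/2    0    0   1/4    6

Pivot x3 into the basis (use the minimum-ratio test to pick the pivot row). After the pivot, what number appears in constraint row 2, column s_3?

0

Ratio test on column x3 — row 1: 4/(5/2) = 8/5; row 2: entry 0 ≤ 0; row 3: 6/(1/2) = 12. Minimum is 8/5 at row 1 (s_1 leaves); pivot element 5/2.
Divide row 1 by 5/2; eliminate column x3 from the other rows.
Row 2 update in column s_3: 0 − 0·(-3/10) = 0.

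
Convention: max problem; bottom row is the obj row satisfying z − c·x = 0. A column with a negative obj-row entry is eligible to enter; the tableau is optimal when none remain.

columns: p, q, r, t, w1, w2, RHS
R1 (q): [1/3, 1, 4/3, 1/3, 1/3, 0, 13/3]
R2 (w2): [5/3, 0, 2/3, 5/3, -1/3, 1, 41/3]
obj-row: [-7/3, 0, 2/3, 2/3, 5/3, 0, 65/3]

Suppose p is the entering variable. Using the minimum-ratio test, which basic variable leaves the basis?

w2

Column p entries and ratios — q: (13/3)/(1/3) = 13; w2: (41/3)/(5/3) = 41/5.
Smallest ratio is 41/5 in the row of w2, so w2 leaves.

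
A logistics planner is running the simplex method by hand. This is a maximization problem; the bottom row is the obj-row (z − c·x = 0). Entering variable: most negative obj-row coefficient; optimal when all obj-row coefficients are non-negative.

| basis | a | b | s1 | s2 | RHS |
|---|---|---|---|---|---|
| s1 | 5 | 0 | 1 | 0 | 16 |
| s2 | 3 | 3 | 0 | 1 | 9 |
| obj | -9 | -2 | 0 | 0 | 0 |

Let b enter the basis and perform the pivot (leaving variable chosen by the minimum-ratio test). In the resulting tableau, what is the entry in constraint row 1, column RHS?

16

Ratio test on column b — row 1: entry 0 ≤ 0; row 2: 9/3 = 3. Minimum is 3 at row 2 (s2 leaves); pivot element 3.
Divide row 2 by 3; eliminate column b from the other rows.
Row 1 update in column RHS: 16 − 0·3 = 16.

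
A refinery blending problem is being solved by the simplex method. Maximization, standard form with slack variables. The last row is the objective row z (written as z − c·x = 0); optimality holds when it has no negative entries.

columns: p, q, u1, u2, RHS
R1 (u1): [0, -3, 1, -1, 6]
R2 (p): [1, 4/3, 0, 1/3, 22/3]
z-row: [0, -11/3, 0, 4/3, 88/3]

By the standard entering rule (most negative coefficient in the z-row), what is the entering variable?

q

Negative z-row entries: q: -11/3.
The most negative is -11/3 in column q, so q enters.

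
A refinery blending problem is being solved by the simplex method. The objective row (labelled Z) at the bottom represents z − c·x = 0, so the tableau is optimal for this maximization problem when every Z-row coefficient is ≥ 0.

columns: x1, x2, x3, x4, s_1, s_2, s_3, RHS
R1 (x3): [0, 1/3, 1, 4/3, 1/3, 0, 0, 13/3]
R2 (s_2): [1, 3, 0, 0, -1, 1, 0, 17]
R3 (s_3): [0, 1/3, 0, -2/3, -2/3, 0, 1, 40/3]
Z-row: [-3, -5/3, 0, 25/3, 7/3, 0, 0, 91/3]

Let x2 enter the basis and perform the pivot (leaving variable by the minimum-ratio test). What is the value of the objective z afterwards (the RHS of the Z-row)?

Ratio test on column x2 — row 1: (13/3)/(1/3) = 13; row 2: 17/3 = 17/3; row 3: (40/3)/(1/3) = 40. Minimum is 17/3 at row 2 (s_2 leaves); pivot element 3.
Pivot on row 2; the Z-row RHS becomes 91/3 − (-5/3)·(17/3) = 358/9.

358/9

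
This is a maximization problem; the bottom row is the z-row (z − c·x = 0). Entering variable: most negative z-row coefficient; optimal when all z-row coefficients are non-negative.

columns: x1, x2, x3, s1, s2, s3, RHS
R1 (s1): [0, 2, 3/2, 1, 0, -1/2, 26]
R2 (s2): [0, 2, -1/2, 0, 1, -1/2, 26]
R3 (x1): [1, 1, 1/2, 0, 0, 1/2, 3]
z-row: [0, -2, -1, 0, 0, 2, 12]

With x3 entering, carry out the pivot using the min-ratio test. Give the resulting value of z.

Ratio test on column x3 — row 1: 26/(3/2) = 52/3; row 2: entry -1/2 ≤ 0; row 3: 3/(1/2) = 6. Minimum is 6 at row 3 (x1 leaves); pivot element 1/2.
Pivot on row 3; the z-row RHS becomes 12 − (-1)·6 = 18.

18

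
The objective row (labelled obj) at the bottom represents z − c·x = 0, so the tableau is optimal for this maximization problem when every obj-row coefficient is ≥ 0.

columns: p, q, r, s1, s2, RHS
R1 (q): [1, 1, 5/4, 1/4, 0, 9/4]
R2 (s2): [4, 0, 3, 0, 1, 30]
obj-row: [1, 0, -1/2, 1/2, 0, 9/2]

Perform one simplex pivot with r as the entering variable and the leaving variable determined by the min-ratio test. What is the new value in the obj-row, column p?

Ratio test on column r — row 1: (9/4)/(5/4) = 9/5; row 2: 30/3 = 10. Minimum is 9/5 at row 1 (q leaves); pivot element 5/4.
Divide row 1 by 5/4; eliminate column r from the other rows.
obj-row update in column p: 1 − (-1/2)·(4/5) = 7/5.

7/5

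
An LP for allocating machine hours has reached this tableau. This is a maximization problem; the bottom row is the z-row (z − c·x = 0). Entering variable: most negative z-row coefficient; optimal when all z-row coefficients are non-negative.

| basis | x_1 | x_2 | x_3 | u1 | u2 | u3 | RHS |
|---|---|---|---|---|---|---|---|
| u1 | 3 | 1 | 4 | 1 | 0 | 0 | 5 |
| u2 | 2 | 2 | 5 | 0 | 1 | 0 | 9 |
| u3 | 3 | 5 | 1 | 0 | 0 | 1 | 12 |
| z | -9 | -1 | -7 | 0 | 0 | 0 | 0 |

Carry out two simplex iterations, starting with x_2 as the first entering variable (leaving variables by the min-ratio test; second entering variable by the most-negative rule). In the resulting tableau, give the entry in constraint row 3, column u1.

-1/4

Ratio test on column x_2 — row 1: 5/1 = 5; row 2: 9/2 = 9/2; row 3: 12/5 = 12/5. Minimum is 12/5 at row 3 (u3 leaves); pivot element 5.
Divide row 3 by 5; eliminate column x_2 from the other rows.
Second iteration: most negative z-row entry is -42/5 in column x_1, so x_1 enters.
Ratio test on column x_1 — row 1: (13/5)/(12/5) = 13/12; row 2: (21/5)/(4/5) = 21/4; row 3: (12/5)/(3/5) = 4. Minimum is 13/12 at row 1 (u1 leaves); pivot element 12/5.
Divide row 1 by 12/5; eliminate column x_1 from the other rows.
After both pivots, the entry at constraint row 3, column u1 is -1/4.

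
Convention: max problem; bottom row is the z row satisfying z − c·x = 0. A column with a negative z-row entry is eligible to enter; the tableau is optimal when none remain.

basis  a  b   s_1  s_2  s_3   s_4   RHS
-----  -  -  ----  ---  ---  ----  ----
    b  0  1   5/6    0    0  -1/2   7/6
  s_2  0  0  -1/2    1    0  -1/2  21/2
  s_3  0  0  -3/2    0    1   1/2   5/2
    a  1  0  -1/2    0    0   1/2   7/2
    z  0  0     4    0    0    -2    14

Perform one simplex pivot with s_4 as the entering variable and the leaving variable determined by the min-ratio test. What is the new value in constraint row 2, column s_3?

Ratio test on column s_4 — row 1: entry -1/2 ≤ 0; row 2: entry -1/2 ≤ 0; row 3: (5/2)/(1/2) = 5; row 4: (7/2)/(1/2) = 7. Minimum is 5 at row 3 (s_3 leaves); pivot element 1/2.
Divide row 3 by 1/2; eliminate column s_4 from the other rows.
Row 2 update in column s_3: 0 − (-1/2)·2 = 1.

1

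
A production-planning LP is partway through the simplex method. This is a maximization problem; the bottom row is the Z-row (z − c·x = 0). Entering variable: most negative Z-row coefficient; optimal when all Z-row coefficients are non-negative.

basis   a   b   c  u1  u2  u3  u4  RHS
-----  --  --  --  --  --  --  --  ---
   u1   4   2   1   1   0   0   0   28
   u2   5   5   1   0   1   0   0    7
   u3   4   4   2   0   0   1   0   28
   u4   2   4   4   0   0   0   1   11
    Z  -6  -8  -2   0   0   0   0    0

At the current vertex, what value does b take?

0

b is not in the basis, so in the current basic feasible solution b = 0.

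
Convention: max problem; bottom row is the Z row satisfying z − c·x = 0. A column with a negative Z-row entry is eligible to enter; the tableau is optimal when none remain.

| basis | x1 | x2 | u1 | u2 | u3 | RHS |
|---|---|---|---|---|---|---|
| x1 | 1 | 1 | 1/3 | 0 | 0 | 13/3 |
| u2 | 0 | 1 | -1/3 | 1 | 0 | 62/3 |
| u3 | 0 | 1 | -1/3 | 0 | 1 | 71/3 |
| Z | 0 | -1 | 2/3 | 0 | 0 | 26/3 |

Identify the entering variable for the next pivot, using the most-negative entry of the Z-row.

Negative Z-row entries: x2: -1.
The most negative is -1 in column x2, so x2 enters.

x2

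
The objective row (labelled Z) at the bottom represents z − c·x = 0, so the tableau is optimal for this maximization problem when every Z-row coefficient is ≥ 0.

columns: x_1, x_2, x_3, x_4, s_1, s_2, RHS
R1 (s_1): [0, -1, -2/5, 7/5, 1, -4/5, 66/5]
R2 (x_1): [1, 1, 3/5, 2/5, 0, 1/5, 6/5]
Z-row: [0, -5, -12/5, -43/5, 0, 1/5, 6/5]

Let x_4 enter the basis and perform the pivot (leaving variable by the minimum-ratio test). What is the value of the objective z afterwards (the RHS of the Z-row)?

Ratio test on column x_4 — row 1: (66/5)/(7/5) = 66/7; row 2: (6/5)/(2/5) = 3. Minimum is 3 at row 2 (x_1 leaves); pivot element 2/5.
Pivot on row 2; the Z-row RHS becomes 6/5 − (-43/5)·3 = 27.

27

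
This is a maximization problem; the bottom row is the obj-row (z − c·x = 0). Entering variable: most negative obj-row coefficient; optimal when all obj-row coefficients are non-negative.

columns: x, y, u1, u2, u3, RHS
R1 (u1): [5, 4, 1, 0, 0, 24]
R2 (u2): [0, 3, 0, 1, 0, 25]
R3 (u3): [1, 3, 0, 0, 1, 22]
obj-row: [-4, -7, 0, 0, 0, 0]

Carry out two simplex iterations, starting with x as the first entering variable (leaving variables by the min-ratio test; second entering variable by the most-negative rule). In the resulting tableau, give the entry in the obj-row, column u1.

Ratio test on column x — row 1: 24/5 = 24/5; row 2: entry 0 ≤ 0; row 3: 22/1 = 22. Minimum is 24/5 at row 1 (u1 leaves); pivot element 5.
Divide row 1 by 5; eliminate column x from the other rows.
Second iteration: most negative obj-row entry is -19/5 in column y, so y enters.
Ratio test on column y — row 1: (24/5)/(4/5) = 6; row 2: 25/3 = 25/3; row 3: (86/5)/(11/5) = 86/11. Minimum is 6 at row 1 (x leaves); pivot element 4/5.
Divide row 1 by 4/5; eliminate column y from the other rows.
After both pivots, the entry at the obj-row, column u1 is 7/4.

7/4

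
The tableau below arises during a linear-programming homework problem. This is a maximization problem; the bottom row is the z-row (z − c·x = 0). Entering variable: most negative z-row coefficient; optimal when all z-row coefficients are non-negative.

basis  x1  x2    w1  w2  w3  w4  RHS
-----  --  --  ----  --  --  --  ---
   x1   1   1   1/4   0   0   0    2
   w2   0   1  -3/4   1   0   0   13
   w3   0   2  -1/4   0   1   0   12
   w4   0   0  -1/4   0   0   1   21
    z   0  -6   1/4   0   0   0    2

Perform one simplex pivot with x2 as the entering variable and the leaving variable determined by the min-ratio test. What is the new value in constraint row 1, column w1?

Ratio test on column x2 — row 1: 2/1 = 2; row 2: 13/1 = 13; row 3: 12/2 = 6; row 4: entry 0 ≤ 0. Minimum is 2 at row 1 (x1 leaves); pivot element 1.
Divide row 1 by 1; eliminate column x2 from the other rows.
In the new row 1, the w1 entry is the old entry divided by the pivot: (1/4)/1 = 1/4.

1/4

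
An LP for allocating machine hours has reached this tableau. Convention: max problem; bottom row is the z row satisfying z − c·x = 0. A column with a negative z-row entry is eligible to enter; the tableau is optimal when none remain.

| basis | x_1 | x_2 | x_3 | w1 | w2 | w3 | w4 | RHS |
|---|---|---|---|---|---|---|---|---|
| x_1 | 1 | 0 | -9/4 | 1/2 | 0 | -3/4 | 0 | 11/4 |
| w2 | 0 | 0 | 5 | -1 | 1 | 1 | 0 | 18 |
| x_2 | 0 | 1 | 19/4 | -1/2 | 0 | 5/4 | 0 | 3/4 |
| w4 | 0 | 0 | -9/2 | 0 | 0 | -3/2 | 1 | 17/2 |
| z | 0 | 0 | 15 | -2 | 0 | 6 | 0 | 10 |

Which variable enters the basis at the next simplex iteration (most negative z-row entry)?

w1

Negative z-row entries: w1: -2.
The most negative is -2 in column w1, so w1 enters.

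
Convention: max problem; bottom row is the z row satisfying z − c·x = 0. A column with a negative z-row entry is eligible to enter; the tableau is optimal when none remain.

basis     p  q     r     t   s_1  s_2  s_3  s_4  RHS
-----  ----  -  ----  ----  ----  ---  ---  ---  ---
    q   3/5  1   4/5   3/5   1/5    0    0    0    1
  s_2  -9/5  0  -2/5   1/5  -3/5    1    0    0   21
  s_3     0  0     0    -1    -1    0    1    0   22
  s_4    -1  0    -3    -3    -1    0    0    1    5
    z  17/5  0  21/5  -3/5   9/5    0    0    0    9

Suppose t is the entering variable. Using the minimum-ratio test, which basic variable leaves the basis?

q

Column t entries and ratios — q: 1/(3/5) = 5/3; s_2: 21/(1/5) = 105; s_3: -1 ≤ 0, skip; s_4: -3 ≤ 0, skip.
Smallest ratio is 5/3 in the row of q, so q leaves.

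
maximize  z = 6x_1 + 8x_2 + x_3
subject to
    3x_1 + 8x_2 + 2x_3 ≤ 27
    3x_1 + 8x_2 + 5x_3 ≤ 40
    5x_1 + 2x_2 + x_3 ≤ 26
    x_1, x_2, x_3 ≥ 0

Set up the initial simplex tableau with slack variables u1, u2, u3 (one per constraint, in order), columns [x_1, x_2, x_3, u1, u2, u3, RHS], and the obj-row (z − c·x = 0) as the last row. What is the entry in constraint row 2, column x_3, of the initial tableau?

5

Constraint 2 has coefficient 5 on x_3.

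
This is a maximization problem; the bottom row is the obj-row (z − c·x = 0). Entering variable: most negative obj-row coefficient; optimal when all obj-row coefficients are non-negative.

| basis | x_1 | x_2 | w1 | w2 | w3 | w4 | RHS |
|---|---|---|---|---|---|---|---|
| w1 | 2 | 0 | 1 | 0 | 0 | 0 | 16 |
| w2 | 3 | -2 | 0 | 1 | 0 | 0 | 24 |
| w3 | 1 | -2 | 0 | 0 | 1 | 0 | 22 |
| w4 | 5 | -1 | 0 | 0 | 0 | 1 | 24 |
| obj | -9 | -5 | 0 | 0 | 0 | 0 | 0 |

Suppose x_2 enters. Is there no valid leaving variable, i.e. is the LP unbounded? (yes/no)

yes

Every constraint-row entry in column x_2 is ≤ 0, so increasing x_2 is unbounded.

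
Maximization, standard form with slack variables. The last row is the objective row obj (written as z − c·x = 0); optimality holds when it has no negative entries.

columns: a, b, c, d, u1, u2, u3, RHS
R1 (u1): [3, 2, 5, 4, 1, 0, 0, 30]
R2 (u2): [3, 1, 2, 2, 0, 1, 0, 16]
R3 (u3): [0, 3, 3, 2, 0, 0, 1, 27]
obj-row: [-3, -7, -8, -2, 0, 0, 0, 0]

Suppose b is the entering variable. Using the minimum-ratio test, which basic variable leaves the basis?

u3

Column b entries and ratios — u1: 30/2 = 15; u2: 16/1 = 16; u3: 27/3 = 9.
Smallest ratio is 9 in the row of u3, so u3 leaves.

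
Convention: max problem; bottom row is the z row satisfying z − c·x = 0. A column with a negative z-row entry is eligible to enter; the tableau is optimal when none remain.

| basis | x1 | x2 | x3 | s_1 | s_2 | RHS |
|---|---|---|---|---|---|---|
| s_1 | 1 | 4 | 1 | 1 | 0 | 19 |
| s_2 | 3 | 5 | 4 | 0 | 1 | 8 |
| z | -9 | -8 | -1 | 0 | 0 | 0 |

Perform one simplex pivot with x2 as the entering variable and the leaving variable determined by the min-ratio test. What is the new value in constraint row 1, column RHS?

63/5

Ratio test on column x2 — row 1: 19/4 = 19/4; row 2: 8/5 = 8/5. Minimum is 8/5 at row 2 (s_2 leaves); pivot element 5.
Divide row 2 by 5; eliminate column x2 from the other rows.
Row 1 update in column RHS: 19 − 4·(8/5) = 63/5.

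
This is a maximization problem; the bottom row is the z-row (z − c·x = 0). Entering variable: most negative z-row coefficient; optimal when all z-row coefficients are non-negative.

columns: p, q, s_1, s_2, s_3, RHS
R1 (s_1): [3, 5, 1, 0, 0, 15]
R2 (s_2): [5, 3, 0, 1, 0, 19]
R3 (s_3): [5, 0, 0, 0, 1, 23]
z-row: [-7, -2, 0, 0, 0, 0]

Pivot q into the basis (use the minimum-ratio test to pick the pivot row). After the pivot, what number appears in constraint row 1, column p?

3/5

Ratio test on column q — row 1: 15/5 = 3; row 2: 19/3 = 19/3; row 3: entry 0 ≤ 0. Minimum is 3 at row 1 (s_1 leaves); pivot element 5.
Divide row 1 by 5; eliminate column q from the other rows.
In the new row 1, the p entry is the old entry divided by the pivot: 3/5 = 3/5.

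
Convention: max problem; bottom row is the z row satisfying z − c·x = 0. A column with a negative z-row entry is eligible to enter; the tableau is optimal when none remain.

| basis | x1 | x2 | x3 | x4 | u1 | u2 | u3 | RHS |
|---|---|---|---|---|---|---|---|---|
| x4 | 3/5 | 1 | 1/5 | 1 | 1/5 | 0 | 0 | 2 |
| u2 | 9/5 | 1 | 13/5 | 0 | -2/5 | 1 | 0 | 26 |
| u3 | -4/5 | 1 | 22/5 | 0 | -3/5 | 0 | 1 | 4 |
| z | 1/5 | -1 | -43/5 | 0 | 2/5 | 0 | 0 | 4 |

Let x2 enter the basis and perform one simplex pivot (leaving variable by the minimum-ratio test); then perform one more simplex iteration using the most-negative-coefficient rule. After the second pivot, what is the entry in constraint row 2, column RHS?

160/7

Ratio test on column x2 — row 1: 2/1 = 2; row 2: 26/1 = 26; row 3: 4/1 = 4. Minimum is 2 at row 1 (x4 leaves); pivot element 1.
Divide row 1 by 1; eliminate column x2 from the other rows.
Second iteration: most negative z-row entry is -42/5 in column x3, so x3 enters.
Ratio test on column x3 — row 1: 2/(1/5) = 10; row 2: 24/(12/5) = 10; row 3: 2/(21/5) = 10/21. Minimum is 10/21 at row 3 (u3 leaves); pivot element 21/5.
Divide row 3 by 21/5; eliminate column x3 from the other rows.
After both pivots, the entry at constraint row 2, column RHS is 160/7.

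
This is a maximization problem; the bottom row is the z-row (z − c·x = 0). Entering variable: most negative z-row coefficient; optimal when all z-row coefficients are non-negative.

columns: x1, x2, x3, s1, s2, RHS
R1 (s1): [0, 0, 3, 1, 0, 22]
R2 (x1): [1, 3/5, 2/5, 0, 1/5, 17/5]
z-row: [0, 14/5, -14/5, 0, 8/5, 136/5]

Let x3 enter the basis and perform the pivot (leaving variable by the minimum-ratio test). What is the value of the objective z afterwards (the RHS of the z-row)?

716/15

Ratio test on column x3 — row 1: 22/3 = 22/3; row 2: (17/5)/(2/5) = 17/2. Minimum is 22/3 at row 1 (s1 leaves); pivot element 3.
Pivot on row 1; the z-row RHS becomes 136/5 − (-14/5)·(22/3) = 716/15.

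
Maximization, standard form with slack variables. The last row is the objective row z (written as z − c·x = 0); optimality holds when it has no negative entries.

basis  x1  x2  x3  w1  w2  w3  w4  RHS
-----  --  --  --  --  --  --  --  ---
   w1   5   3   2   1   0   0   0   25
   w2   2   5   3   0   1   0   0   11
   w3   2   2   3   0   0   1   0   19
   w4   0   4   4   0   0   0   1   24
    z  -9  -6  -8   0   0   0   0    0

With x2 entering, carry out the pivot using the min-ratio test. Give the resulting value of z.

66/5

Ratio test on column x2 — row 1: 25/3 = 25/3; row 2: 11/5 = 11/5; row 3: 19/2 = 19/2; row 4: 24/4 = 6. Minimum is 11/5 at row 2 (w2 leaves); pivot element 5.
Pivot on row 2; the z-row RHS becomes 0 − (-6)·(11/5) = 66/5.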